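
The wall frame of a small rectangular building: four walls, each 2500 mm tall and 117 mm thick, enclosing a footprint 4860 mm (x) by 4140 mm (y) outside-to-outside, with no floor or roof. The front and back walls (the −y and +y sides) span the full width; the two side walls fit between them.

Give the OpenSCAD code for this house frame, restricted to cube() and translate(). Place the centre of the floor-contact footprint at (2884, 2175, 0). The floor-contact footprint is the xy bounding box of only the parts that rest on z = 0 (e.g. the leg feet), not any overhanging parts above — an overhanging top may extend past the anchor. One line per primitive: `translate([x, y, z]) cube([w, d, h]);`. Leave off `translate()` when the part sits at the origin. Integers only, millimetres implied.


translate([454, 105, 0]) cube([4860, 117, 2500]);
translate([454, 4128, 0]) cube([4860, 117, 2500]);
translate([454, 222, 0]) cube([117, 3906, 2500]);
translate([5197, 222, 0]) cube([117, 3906, 2500]);


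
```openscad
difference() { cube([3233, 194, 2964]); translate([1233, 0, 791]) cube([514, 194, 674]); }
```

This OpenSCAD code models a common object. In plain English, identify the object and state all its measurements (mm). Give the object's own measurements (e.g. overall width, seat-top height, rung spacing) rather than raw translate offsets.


A wall 3233 mm long (x), 194 mm thick (y), 2964 mm tall, with a rectangular window opening cut through it. The opening is 514 mm wide and 674 mm tall; its sill is at z = 791 mm and its near (−x) edge is 1233 mm from the wall's −x end. The opening passes through the full wall thickness.


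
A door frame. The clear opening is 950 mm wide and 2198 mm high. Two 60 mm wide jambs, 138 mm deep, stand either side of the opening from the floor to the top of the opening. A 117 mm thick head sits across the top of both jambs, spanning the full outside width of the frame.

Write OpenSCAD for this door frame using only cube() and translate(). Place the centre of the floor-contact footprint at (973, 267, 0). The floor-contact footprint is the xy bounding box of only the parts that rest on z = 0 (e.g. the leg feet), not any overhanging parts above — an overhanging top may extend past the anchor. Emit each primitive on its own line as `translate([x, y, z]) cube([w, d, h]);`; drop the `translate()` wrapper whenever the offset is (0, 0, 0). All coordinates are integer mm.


translate([438, 198, 0]) cube([60, 138, 2198]);
translate([1448, 198, 0]) cube([60, 138, 2198]);
translate([438, 198, 2198]) cube([1070, 138, 117]);


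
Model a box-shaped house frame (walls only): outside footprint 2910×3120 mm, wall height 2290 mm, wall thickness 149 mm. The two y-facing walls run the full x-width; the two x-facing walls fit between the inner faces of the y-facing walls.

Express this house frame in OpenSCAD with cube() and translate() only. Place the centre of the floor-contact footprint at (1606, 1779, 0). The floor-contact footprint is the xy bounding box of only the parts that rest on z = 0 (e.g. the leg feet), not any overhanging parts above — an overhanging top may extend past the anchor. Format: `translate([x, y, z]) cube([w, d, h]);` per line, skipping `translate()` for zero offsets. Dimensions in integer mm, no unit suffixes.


translate([151, 219, 0]) cube([2910, 149, 2290]);
translate([151, 3190, 0]) cube([2910, 149, 2290]);
translate([151, 368, 0]) cube([149, 2822, 2290]);
translate([2912, 368, 0]) cube([149, 2822, 2290]);


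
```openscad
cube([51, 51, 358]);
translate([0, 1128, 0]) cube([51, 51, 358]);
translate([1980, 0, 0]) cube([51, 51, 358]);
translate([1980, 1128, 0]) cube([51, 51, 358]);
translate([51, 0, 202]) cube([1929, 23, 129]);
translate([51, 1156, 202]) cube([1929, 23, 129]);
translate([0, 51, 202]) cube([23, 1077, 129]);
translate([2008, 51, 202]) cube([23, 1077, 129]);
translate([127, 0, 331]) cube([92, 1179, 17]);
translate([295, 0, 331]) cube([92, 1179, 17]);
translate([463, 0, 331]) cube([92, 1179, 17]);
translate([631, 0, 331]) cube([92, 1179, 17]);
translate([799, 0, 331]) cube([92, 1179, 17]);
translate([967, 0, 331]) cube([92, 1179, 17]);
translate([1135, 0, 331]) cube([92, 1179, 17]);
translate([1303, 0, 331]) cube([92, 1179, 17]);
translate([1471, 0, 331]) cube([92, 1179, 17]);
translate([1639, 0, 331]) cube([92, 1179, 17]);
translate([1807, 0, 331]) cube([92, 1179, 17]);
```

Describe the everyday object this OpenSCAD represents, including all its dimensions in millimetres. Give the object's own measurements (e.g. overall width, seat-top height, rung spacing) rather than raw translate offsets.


A bed frame 2031 mm long (x) by 1179 mm wide (y). Four 51×51 mm corner posts, 358 mm tall, at the corners of the footprint. Four rails of 23 mm thickness and 129 mm height run between adjacent posts with their undersides at z = 202 mm, their outer faces flush with the outside of the frame (the two x-running rails run between the posts' inner faces; the two y-running rails run between the posts' inner faces). 11 slats, each 92 mm wide (x) and 17 mm thick, lie across the top of the two x-running rails, running the full 1179 mm width of the frame in y; along x they sit between the end posts with a 76 mm gap after the −x posts and between neighbouring slats, leaving 81 mm before the +x posts.


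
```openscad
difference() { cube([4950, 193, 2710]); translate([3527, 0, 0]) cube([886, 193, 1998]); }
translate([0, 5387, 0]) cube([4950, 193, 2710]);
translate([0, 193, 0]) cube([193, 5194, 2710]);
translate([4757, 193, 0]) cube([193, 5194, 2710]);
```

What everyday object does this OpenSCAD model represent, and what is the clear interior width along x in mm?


A single room. The interior width is 4564 mm.

Four walls enclosing a rectangle with a door in the front wall — a room. Outside width 4950 minus two 193 mm walls gives 4564 mm.


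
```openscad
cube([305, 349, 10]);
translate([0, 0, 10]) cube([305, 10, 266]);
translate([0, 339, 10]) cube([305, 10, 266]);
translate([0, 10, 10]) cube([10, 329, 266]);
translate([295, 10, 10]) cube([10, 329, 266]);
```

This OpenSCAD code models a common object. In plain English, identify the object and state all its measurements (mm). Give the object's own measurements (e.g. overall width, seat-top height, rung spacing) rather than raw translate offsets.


An open-topped rectangular box: outside dimensions 305×349×276 mm, with a uniform wall and base thickness of 10 mm. The base is a full 305×349 slab on the floor; four walls sit on top of the base. The front and back walls (the −y and +y sides) span the full width; the two side walls fit between them.


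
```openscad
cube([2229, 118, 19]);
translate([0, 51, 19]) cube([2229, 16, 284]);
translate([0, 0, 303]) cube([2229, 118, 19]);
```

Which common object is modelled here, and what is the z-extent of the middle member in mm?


An I-beam. The web height is 284 mm.

Two wide flanges with a thin centred web — an I-beam. Overall 322 mm minus two 19 mm flanges gives a web of 322 − 2·19 = 284 mm.


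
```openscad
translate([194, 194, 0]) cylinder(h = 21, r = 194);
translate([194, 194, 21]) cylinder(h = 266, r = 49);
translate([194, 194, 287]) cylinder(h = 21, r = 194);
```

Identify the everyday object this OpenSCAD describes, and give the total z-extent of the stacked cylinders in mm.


A spool. The overall height is 308 mm.

Three coaxial cylinders, large–small–large — a spool. Two 21 mm flanges and a 266 mm core give 21 + 266 + 21 = 308 mm.


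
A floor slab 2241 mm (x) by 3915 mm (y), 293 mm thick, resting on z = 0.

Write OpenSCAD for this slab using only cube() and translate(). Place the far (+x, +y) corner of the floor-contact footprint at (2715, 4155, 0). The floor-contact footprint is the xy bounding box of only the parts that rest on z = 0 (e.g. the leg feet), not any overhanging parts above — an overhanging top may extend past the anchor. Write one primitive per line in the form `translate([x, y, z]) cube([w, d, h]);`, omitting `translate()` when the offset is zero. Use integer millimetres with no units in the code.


translate([474, 240, 0]) cube([2241, 3915, 293]);


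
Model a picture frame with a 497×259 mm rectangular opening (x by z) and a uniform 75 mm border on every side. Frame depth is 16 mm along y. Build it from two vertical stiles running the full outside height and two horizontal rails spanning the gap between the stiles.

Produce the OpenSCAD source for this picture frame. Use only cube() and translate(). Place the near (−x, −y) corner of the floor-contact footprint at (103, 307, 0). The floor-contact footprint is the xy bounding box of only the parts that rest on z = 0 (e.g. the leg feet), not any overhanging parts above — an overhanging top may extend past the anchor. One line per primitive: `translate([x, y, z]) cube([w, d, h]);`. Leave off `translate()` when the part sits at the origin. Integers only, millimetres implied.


translate([103, 307, 0]) cube([75, 16, 409]);
translate([675, 307, 0]) cube([75, 16, 409]);
translate([178, 307, 0]) cube([497, 16, 75]);
translate([178, 307, 334]) cube([497, 16, 75]);


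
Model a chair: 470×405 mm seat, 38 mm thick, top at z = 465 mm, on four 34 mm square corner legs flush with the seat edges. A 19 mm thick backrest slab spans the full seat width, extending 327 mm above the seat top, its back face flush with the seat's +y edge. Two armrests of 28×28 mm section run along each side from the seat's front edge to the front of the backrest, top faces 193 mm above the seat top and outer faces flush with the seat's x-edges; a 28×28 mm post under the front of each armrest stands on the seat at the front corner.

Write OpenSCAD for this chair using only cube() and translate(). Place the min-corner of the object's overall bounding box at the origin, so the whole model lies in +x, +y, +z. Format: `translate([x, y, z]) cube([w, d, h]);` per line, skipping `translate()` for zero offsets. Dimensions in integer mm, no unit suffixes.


translate([0, 0, 427]) cube([470, 405, 38]);
cube([34, 34, 427]);
translate([436, 0, 0]) cube([34, 34, 427]);
translate([0, 371, 0]) cube([34, 34, 427]);
translate([436, 371, 0]) cube([34, 34, 427]);
translate([0, 386, 465]) cube([470, 19, 327]);
translate([0, 0, 630]) cube([28, 386, 28]);
translate([442, 0, 630]) cube([28, 386, 28]);
translate([0, 0, 465]) cube([28, 28, 165]);
translate([442, 0, 465]) cube([28, 28, 165]);


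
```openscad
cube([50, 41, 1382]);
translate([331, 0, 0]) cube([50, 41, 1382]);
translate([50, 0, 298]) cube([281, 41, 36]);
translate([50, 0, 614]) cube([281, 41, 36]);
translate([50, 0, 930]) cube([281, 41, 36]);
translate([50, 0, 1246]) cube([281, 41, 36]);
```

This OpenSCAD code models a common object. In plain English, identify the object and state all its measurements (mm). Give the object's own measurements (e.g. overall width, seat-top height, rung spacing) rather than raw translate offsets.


A straight ladder. Two 50×41 mm vertical rails, 1382 mm tall, stand 381 mm apart (outside-to-outside) with their front faces coplanar on the −y side. 4 rungs, each 41 mm deep and 36 mm tall, span between the inner faces of the rails, front faces flush with the rails. The lowest rung's underside is at z = 298 mm and rungs are spaced 316 mm apart (underside to underside).


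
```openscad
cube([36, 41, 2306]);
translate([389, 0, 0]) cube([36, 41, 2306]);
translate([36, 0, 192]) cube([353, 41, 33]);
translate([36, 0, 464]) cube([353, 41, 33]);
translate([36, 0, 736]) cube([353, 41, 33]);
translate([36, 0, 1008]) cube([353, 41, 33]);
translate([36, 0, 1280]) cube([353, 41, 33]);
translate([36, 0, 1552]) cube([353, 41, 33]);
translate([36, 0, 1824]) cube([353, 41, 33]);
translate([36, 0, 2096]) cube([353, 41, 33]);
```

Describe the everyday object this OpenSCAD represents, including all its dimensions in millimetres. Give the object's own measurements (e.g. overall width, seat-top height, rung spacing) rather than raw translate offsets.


A straight ladder. Two 36×41 mm vertical rails, 2306 mm tall, stand 425 mm apart (outside-to-outside) with their front faces coplanar on the −y side. 8 rungs, each 41 mm deep and 33 mm tall, span between the inner faces of the rails, front faces flush with the rails. The lowest rung's underside is at z = 192 mm and rungs are spaced 272 mm apart (underside to underside).


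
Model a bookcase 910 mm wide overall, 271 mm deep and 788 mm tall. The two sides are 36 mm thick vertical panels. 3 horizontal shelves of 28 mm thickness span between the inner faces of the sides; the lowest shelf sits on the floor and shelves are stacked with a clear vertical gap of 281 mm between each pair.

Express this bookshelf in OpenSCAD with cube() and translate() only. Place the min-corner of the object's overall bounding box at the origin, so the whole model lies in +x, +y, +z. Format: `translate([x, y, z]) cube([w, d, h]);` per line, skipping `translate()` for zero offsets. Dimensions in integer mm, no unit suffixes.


cube([36, 271, 788]);
translate([874, 0, 0]) cube([36, 271, 788]);
translate([36, 0, 0]) cube([838, 271, 28]);
translate([36, 0, 309]) cube([838, 271, 28]);
translate([36, 0, 618]) cube([838, 271, 28]);


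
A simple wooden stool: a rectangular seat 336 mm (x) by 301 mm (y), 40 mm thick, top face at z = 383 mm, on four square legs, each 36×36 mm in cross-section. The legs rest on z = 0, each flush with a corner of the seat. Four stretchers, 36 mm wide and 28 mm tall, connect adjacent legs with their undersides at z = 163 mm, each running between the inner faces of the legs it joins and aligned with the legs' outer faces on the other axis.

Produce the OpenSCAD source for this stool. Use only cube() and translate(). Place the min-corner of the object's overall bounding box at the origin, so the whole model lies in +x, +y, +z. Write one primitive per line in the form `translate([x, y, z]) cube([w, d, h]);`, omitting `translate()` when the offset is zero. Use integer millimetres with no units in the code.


translate([0, 0, 343]) cube([336, 301, 40]);
cube([36, 36, 343]);
translate([300, 0, 0]) cube([36, 36, 343]);
translate([0, 265, 0]) cube([36, 36, 343]);
translate([300, 265, 0]) cube([36, 36, 343]);
translate([36, 0, 163]) cube([264, 36, 28]);
translate([36, 265, 163]) cube([264, 36, 28]);
translate([0, 36, 163]) cube([36, 229, 28]);
translate([300, 36, 163]) cube([36, 229, 28]);


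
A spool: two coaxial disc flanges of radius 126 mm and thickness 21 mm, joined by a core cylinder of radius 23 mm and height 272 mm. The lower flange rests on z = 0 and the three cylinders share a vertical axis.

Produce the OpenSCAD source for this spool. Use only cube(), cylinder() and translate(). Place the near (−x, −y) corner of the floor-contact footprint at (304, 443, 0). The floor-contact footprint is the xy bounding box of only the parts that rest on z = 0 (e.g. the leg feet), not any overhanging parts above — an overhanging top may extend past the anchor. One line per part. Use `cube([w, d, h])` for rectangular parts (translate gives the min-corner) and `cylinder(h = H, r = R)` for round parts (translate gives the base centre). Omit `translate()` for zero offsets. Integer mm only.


translate([430, 569, 0]) cylinder(h = 21, r = 126);
translate([430, 569, 21]) cylinder(h = 272, r = 23);
translate([430, 569, 293]) cylinder(h = 21, r = 126);


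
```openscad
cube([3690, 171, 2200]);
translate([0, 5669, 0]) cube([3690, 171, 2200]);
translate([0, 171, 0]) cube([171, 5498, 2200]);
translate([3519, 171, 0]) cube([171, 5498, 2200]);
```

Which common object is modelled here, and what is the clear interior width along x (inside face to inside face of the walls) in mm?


A house (or room) frame. The interior width is 3348 mm.

Four 2200 mm walls enclosing a rectangle with no floor or roof — a room or house frame. Outside width is 3690 mm and wall thickness is 171 mm, so the interior width is 3690 − 2 × 171 = 3348 mm.


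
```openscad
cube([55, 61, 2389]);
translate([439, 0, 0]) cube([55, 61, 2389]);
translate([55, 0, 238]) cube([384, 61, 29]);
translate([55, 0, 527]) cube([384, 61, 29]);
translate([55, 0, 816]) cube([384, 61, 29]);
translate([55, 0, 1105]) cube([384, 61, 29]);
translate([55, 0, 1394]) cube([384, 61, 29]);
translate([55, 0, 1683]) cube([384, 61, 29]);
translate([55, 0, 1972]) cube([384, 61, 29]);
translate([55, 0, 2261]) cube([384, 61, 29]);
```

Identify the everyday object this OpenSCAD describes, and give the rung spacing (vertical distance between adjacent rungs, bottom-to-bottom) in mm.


A ladder. The rung spacing is 289 mm.

Two tall 55×61 posts with 8 short bars between them — a ladder. Adjacent rungs sit at z = 238 and z = 527, so the spacing is 527 − 238 = 289 mm.


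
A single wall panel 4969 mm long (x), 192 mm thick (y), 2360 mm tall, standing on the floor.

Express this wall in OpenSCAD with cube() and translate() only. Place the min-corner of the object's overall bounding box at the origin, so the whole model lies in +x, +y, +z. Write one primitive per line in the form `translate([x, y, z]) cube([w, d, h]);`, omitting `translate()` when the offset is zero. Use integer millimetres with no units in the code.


cube([4969, 192, 2360]);


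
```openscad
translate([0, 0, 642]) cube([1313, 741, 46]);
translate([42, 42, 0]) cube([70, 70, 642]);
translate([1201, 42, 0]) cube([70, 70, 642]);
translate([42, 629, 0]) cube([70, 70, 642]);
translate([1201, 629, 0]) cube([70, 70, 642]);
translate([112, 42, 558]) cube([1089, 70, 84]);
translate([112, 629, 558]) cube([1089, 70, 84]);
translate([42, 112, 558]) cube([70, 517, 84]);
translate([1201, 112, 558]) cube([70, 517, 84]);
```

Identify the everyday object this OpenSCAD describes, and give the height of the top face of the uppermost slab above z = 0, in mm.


A table. The table height is 688 mm.

A 1313×741×46 slab sits at z = 642 on four 70 mm square posts — a table. The top surface is at 642 + 46 = 688 mm.


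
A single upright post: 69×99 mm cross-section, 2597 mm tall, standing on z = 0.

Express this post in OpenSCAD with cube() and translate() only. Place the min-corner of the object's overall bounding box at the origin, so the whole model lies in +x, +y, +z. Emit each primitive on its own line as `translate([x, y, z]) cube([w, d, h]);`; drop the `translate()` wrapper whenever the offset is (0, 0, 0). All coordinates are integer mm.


cube([69, 99, 2597]);


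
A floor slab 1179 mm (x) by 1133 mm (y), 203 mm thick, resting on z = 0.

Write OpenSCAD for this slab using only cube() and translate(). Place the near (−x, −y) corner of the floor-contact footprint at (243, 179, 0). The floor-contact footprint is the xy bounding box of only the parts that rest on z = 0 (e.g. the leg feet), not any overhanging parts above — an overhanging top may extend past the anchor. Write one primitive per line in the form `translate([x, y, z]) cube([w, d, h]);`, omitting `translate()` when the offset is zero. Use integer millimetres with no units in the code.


translate([243, 179, 0]) cube([1179, 1133, 203]);


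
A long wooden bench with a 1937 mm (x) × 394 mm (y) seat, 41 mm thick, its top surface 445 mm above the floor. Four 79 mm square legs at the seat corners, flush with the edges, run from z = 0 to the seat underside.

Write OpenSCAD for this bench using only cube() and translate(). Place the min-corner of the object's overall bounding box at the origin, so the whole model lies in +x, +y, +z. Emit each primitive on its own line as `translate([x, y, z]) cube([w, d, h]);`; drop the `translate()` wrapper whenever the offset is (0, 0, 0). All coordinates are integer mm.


// leg_h = 445 − 41 = 404
translate([0, 0, 404]) cube([1937, 394, 41]);
cube([79, 79, 404]);
translate([0, 315, 0]) cube([79, 79, 404]);
translate([1858, 0, 0]) cube([79, 79, 404]);
translate([1858, 315, 0]) cube([79, 79, 404]);


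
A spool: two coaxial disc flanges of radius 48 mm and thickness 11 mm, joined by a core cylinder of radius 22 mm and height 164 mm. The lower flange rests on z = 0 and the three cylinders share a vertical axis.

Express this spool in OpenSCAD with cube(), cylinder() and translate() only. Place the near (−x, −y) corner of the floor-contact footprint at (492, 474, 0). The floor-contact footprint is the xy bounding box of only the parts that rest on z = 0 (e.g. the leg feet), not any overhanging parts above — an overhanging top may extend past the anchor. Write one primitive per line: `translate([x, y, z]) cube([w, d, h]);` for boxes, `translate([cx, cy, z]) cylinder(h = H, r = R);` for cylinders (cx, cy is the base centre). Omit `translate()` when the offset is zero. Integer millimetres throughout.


translate([540, 522, 0]) cylinder(h = 11, r = 48);
translate([540, 522, 11]) cylinder(h = 164, r = 22);
translate([540, 522, 175]) cylinder(h = 11, r = 48);


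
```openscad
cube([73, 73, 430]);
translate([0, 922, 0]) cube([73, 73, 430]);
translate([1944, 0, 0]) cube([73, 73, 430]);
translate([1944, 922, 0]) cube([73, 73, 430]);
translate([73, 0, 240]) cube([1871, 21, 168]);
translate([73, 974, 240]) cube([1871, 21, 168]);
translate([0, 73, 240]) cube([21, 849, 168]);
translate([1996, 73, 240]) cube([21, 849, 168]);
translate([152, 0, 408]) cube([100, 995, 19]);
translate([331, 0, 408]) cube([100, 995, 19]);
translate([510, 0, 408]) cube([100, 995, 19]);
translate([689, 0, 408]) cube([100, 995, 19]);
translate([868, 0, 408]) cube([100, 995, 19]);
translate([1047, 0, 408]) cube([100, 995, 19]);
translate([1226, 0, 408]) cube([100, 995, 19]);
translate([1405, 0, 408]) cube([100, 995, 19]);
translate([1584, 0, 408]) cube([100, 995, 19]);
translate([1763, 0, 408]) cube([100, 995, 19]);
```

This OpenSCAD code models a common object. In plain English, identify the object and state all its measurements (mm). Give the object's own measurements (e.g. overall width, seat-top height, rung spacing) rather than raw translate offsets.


A bed frame 2017 mm long (x) by 995 mm wide (y). Four 73×73 mm corner posts, 430 mm tall, at the corners of the footprint. Four rails of 21 mm thickness and 168 mm height run between adjacent posts with their undersides at z = 240 mm, their outer faces flush with the outside of the frame (the two x-running rails run between the posts' inner faces; the two y-running rails run between the posts' inner faces). 10 slats, each 100 mm wide (x) and 19 mm thick, lie across the top of the two x-running rails, running the full 995 mm width of the frame in y; along x they sit between the end posts with a 79 mm gap after the −x posts and between neighbouring slats, leaving 81 mm before the +x posts.


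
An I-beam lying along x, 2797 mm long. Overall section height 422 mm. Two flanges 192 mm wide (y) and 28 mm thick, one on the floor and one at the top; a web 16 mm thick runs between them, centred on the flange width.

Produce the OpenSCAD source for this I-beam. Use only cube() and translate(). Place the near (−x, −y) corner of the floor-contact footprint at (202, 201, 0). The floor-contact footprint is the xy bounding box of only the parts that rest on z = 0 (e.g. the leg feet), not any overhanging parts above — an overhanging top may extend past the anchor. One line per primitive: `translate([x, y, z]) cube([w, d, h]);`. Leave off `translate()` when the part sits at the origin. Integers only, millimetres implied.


translate([202, 201, 0]) cube([2797, 192, 28]);
translate([202, 289, 28]) cube([2797, 16, 366]);
translate([202, 201, 394]) cube([2797, 192, 28]);


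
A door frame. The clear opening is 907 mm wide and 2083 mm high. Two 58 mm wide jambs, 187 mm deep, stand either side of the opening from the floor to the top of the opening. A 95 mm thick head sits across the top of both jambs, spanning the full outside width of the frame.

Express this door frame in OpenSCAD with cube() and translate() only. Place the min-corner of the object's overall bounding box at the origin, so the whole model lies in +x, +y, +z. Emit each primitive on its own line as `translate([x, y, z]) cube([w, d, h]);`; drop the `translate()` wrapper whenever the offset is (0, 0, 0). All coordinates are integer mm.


cube([58, 187, 2083]);
translate([965, 0, 0]) cube([58, 187, 2083]);
translate([0, 0, 2083]) cube([1023, 187, 95]);


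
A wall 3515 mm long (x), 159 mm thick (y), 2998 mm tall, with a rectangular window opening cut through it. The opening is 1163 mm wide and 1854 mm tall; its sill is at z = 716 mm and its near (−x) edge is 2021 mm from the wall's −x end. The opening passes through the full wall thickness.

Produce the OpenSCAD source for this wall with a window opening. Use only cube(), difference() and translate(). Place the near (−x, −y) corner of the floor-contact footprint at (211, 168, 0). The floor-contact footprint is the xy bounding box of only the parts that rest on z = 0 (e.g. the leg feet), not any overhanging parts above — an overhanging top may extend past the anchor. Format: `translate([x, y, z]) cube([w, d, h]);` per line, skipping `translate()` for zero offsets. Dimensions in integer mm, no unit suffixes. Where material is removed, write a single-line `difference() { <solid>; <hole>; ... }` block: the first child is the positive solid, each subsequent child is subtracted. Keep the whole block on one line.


difference() { translate([211, 168, 0]) cube([3515, 159, 2998]); translate([2232, 168, 716]) cube([1163, 159, 1854]); }


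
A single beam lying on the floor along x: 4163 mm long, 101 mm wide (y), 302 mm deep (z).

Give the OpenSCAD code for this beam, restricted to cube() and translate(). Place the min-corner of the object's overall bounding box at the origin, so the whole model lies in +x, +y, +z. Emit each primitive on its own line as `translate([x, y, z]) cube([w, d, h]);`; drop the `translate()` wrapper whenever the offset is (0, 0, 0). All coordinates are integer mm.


cube([4163, 101, 302]);


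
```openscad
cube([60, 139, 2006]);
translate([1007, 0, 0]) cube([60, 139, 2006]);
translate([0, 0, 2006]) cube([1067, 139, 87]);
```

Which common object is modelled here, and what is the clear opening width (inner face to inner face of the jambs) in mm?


A door frame. The clear opening width is 947 mm.

Two 2006 mm tall posts with a header on top — a door frame. The left jamb is 60 mm wide at x = 0; the right jamb starts at x = 1007. The clear opening is 1007 − 60 = 947 mm.


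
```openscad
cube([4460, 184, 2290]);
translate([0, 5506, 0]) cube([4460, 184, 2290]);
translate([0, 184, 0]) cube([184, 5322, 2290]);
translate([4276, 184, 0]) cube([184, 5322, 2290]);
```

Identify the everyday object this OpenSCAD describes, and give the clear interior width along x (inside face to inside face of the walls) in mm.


A house (or room) frame. The interior width is 4092 mm.

Four 2290 mm walls enclosing a rectangle with no floor or roof — a room or house frame. Outside width is 4460 mm and wall thickness is 184 mm, so the interior width is 4460 − 2 × 184 = 4092 mm.


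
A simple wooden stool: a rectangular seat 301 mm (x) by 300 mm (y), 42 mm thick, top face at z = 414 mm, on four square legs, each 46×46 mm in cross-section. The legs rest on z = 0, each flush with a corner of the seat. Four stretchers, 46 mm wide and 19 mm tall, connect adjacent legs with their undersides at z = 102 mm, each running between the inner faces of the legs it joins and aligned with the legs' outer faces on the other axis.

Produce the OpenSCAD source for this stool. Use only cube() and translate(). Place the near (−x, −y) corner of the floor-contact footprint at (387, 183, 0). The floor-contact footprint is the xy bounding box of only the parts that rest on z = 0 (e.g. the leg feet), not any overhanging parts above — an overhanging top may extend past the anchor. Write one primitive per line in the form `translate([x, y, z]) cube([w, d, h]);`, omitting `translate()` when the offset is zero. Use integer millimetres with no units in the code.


translate([387, 183, 372]) cube([301, 300, 42]);
translate([387, 183, 0]) cube([46, 46, 372]);
translate([642, 183, 0]) cube([46, 46, 372]);
translate([387, 437, 0]) cube([46, 46, 372]);
translate([642, 437, 0]) cube([46, 46, 372]);
translate([433, 183, 102]) cube([209, 46, 19]);
translate([433, 437, 102]) cube([209, 46, 19]);
translate([387, 229, 102]) cube([46, 208, 19]);
translate([642, 229, 102]) cube([46, 208, 19]);


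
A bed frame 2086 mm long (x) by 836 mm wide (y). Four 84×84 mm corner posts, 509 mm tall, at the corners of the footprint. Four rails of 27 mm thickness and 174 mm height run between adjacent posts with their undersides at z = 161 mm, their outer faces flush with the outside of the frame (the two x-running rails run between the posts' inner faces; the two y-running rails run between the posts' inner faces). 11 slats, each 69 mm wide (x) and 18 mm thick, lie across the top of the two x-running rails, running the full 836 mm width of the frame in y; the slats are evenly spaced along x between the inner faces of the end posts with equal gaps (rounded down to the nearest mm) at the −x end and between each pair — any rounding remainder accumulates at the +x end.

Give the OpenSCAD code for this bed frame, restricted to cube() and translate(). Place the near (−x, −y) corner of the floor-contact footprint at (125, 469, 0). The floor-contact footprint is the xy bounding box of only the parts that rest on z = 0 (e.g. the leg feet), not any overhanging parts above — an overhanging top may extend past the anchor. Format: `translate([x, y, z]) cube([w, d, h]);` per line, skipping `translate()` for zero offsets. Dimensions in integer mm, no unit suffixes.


translate([125, 469, 0]) cube([84, 84, 509]);
translate([125, 1221, 0]) cube([84, 84, 509]);
translate([2127, 469, 0]) cube([84, 84, 509]);
translate([2127, 1221, 0]) cube([84, 84, 509]);
translate([209, 469, 161]) cube([1918, 27, 174]);
translate([209, 1278, 161]) cube([1918, 27, 174]);
translate([125, 553, 161]) cube([27, 668, 174]);
translate([2184, 553, 161]) cube([27, 668, 174]);
translate([305, 469, 335]) cube([69, 836, 18]);
translate([470, 469, 335]) cube([69, 836, 18]);
translate([635, 469, 335]) cube([69, 836, 18]);
translate([800, 469, 335]) cube([69, 836, 18]);
translate([965, 469, 335]) cube([69, 836, 18]);
translate([1130, 469, 335]) cube([69, 836, 18]);
translate([1295, 469, 335]) cube([69, 836, 18]);
translate([1460, 469, 335]) cube([69, 836, 18]);
translate([1625, 469, 335]) cube([69, 836, 18]);
translate([1790, 469, 335]) cube([69, 836, 18]);
translate([1955, 469, 335]) cube([69, 836, 18]);


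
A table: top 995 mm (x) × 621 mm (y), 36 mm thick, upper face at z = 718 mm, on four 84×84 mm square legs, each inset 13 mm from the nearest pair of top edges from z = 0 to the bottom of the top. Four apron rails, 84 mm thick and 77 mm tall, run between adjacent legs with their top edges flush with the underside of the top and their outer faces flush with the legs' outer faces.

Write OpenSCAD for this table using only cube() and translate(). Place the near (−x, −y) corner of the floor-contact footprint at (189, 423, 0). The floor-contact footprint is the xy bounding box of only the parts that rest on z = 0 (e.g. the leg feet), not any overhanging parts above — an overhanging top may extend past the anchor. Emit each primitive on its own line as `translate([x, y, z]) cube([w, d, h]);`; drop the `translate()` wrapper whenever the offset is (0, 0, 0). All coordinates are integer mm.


translate([176, 410, 682]) cube([995, 621, 36]);
translate([189, 423, 0]) cube([84, 84, 682]);
translate([1074, 423, 0]) cube([84, 84, 682]);
translate([189, 934, 0]) cube([84, 84, 682]);
translate([1074, 934, 0]) cube([84, 84, 682]);
translate([273, 423, 605]) cube([801, 84, 77]);
translate([273, 934, 605]) cube([801, 84, 77]);
translate([189, 507, 605]) cube([84, 427, 77]);
translate([1074, 507, 605]) cube([84, 427, 77]);


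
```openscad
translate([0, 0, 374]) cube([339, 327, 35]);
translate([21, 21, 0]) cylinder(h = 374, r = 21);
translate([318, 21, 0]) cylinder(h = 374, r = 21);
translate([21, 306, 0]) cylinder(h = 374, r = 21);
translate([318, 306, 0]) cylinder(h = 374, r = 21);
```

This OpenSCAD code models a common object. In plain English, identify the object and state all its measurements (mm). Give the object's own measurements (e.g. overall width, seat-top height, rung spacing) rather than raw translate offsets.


A four-legged stool. The seat is a 339×327×35 mm slab whose top surface is at z = 409 mm; four round legs, each 42 mm in diameter, run from the floor (z = 0) to the underside of the seat, each leg's axis is inset half a diameter from the nearest pair of seat edges (so the leg's bounding box is flush with the corner).


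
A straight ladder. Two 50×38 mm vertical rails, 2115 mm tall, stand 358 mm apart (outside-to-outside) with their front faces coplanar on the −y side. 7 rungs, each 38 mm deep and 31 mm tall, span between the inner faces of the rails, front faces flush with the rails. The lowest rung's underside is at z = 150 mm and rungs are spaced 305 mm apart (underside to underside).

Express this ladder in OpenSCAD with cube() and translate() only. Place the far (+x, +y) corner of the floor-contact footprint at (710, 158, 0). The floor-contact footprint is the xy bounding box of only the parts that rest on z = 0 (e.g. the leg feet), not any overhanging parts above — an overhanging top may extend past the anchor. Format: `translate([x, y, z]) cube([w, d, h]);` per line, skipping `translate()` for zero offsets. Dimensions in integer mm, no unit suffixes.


translate([352, 120, 0]) cube([50, 38, 2115]);
translate([660, 120, 0]) cube([50, 38, 2115]);
translate([402, 120, 150]) cube([258, 38, 31]);
translate([402, 120, 455]) cube([258, 38, 31]);
translate([402, 120, 760]) cube([258, 38, 31]);
translate([402, 120, 1065]) cube([258, 38, 31]);
translate([402, 120, 1370]) cube([258, 38, 31]);
translate([402, 120, 1675]) cube([258, 38, 31]);
translate([402, 120, 1980]) cube([258, 38, 31]);


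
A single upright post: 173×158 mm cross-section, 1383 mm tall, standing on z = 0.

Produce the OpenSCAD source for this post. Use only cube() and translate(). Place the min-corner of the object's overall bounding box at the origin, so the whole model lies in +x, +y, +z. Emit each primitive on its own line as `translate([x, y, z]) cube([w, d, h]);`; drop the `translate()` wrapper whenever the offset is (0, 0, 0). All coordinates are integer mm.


cube([173, 158, 1383]);


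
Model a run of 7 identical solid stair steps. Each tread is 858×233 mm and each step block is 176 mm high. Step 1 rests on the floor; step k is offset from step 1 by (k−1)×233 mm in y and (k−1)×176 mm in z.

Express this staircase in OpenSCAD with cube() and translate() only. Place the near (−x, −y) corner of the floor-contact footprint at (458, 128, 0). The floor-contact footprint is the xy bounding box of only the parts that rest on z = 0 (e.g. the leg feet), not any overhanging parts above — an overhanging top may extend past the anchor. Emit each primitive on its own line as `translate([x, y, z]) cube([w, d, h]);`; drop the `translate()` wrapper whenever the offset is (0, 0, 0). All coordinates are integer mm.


translate([458, 128, 0]) cube([858, 233, 176]);
translate([458, 361, 176]) cube([858, 233, 176]);
translate([458, 594, 352]) cube([858, 233, 176]);
translate([458, 827, 528]) cube([858, 233, 176]);
translate([458, 1060, 704]) cube([858, 233, 176]);
translate([458, 1293, 880]) cube([858, 233, 176]);
translate([458, 1526, 1056]) cube([858, 233, 176]);


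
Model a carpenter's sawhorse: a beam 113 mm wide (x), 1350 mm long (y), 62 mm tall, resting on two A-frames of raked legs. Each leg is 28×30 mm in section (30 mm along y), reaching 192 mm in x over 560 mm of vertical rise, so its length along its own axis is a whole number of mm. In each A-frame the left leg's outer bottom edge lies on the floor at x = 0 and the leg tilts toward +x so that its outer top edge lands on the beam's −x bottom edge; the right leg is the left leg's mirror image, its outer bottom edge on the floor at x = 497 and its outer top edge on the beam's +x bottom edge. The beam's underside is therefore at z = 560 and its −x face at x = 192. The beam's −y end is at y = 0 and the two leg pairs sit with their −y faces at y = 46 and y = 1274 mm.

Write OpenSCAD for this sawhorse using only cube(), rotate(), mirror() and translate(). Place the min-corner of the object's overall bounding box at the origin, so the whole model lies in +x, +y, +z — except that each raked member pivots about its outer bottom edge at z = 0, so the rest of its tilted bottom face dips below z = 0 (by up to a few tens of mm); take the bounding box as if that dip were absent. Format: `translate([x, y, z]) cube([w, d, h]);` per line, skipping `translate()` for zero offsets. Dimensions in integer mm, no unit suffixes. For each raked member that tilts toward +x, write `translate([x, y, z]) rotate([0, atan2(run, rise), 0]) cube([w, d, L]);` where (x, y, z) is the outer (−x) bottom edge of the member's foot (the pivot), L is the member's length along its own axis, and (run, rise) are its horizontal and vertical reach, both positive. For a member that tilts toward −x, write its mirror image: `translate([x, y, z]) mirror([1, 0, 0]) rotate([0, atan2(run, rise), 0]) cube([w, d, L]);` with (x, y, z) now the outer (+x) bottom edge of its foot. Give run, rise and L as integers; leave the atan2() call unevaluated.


// leg length = √(192² + 560²) = 592
// right-leg outer foot x = 2·192 + 113 = 497
// beam min-corner = (192, 0, 560)
translate([192, 0, 560]) cube([113, 1350, 62]);
translate([0, 46, 0]) rotate([0, atan2(192, 560), 0]) cube([28, 30, 592]);
translate([497, 46, 0]) mirror([1, 0, 0]) rotate([0, atan2(192, 560), 0]) cube([28, 30, 592]);
translate([0, 1274, 0]) rotate([0, atan2(192, 560), 0]) cube([28, 30, 592]);
translate([497, 1274, 0]) mirror([1, 0, 0]) rotate([0, atan2(192, 560), 0]) cube([28, 30, 592]);


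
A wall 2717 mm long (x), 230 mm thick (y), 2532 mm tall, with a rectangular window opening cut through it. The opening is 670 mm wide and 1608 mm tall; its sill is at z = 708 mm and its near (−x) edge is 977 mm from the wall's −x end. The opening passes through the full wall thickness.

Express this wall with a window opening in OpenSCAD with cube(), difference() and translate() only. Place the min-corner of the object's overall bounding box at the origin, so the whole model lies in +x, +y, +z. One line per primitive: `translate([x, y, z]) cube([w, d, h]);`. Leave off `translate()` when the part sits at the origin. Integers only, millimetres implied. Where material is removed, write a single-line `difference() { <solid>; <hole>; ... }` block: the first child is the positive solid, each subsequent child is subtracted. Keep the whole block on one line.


difference() { cube([2717, 230, 2532]); translate([977, 0, 708]) cube([670, 230, 1608]); }


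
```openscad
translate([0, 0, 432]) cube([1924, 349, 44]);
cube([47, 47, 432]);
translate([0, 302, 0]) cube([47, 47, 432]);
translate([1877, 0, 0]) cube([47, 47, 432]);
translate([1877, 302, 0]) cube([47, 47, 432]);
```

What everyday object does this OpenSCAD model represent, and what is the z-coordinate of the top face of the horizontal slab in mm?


A bench. The seat-top height is 476 mm.

A long slab on four corner posts — a bench. The slab sits at z = 432 with thickness 44, so the top is 432 + 44 = 476 mm.


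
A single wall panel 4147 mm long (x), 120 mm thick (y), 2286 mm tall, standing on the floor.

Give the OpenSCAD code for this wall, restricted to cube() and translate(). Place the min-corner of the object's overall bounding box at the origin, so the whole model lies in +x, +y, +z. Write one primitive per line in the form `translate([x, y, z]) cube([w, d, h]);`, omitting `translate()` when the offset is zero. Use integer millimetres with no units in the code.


cube([4147, 120, 2286]);


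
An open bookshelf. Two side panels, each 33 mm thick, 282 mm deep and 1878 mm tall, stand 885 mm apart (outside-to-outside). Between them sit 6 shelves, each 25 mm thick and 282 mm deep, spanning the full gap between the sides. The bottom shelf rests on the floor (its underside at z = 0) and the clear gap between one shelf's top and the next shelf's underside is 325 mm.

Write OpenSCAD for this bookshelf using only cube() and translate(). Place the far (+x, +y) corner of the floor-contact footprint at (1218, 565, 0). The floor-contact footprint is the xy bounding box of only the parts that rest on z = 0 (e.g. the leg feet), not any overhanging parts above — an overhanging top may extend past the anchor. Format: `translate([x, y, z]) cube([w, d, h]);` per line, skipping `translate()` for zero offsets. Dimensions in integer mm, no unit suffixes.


translate([333, 283, 0]) cube([33, 282, 1878]);
translate([1185, 283, 0]) cube([33, 282, 1878]);
translate([366, 283, 0]) cube([819, 282, 25]);
translate([366, 283, 350]) cube([819, 282, 25]);
translate([366, 283, 700]) cube([819, 282, 25]);
translate([366, 283, 1050]) cube([819, 282, 25]);
translate([366, 283, 1400]) cube([819, 282, 25]);
translate([366, 283, 1750]) cube([819, 282, 25]);
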